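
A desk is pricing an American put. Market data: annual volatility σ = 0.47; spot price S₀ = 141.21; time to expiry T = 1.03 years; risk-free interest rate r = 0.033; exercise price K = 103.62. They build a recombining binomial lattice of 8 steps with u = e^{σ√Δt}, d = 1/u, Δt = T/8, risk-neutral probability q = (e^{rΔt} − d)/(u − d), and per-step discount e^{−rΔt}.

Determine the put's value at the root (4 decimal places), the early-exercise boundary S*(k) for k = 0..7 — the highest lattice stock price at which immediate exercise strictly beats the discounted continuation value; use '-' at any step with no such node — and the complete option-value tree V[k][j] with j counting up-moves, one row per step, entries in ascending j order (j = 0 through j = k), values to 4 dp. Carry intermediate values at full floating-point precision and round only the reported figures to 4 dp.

price = 7.6664
boundary = - - - - - 60.7658 71.9284 85.1416
tree:
7.6664
11.4873 3.4359
16.8050 5.6068 1.0238
23.8757 8.9998 1.8391 0.1156
32.7159 14.1430 3.2931 0.2193 0.0000
42.8542 21.6025 5.8762 0.4160 0.0000 0.0000
52.2845 31.6916 10.4438 0.7890 0.0000 0.0000 0.0000
60.2513 42.8542 18.4784 1.4963 0.0000 0.0000 0.0000 0.0000
66.9817 52.2845 31.6916 2.8380 0.0000 0.0000 0.0000 0.0000 0.0000

Δt=0.12875, u=1.18370, d=0.84481, q=0.47050, disc=e^(-rΔt)=0.99576
k=8 terminal: V=max(K-S,0) → 66.9817 52.2845 31.6916 2.8380 0.0000 0.0000 0.0000 0.0000 0.0000
k=7: j=0 S=43.3687 intr=60.2513 cont=59.8120 V=60.2513[EX]; j=1 S=60.7658 intr=42.8542 cont=42.4149 V=42.8542[EX]; j=2 S=85.1416 intr=18.4784 cont=18.0391 V=18.4784[EX]; j=3 S=119.2955 intr=0.0000 cont=1.4963 V=1.4963[hold]; j=4 S=167.1501 intr=0.0000 cont=0.0000 V=0.0000[hold]; j=5 S=234.2013 intr=0.0000 cont=0.0000 V=0.0000[hold]; j=6 S=328.1495 intr=0.0000 cont=0.0000 V=0.0000[hold]; j=7 S=459.7844 intr=0.0000 cont=0.0000 V=0.0000[hold]  S*(7)=85.1416
k=6: j=0 S=51.3355 intr=52.2845 cont=51.8452 V=52.2845[EX]; j=1 S=71.9284 intr=31.6916 cont=31.2523 V=31.6916[EX]; j=2 S=100.7820 intr=2.8380 cont=10.4438 V=10.4438[hold]; j=3 S=141.2100 intr=0.0000 cont=0.7890 V=0.7890[hold]; j=4 S=197.8554 intr=0.0000 cont=0.0000 V=0.0000[hold]; j=5 S=277.2238 intr=0.0000 cont=0.0000 V=0.0000[hold]; j=6 S=388.4302 intr=0.0000 cont=0.0000 V=0.0000[hold]  S*(6)=71.9284
k=5: j=0 S=60.7658 intr=42.8542 cont=42.4149 V=42.8542[EX]; j=1 S=85.1416 intr=18.4784 cont=21.6025 V=21.6025[hold]; j=2 S=119.2955 intr=0.0000 cont=5.8762 V=5.8762[hold]; j=3 S=167.1501 intr=0.0000 cont=0.4160 V=0.4160[hold]; j=4 S=234.2013 intr=0.0000 cont=0.0000 V=0.0000[hold]; j=5 S=328.1495 intr=0.0000 cont=0.0000 V=0.0000[hold]  S*(5)=60.7658
k=4: j=0 S=71.9284 intr=31.6916 cont=32.7159 V=32.7159[hold]; j=1 S=100.7820 intr=2.8380 cont=14.1430 V=14.1430[hold]; j=2 S=141.2100 intr=0.0000 cont=3.2931 V=3.2931[hold]; j=3 S=197.8554 intr=0.0000 cont=0.2193 V=0.2193[hold]; j=4 S=277.2238 intr=0.0000 cont=0.0000 V=0.0000[hold]  S*(4)=-
k=3: j=0 S=85.1416 intr=18.4784 cont=23.8757 V=23.8757[hold]; j=1 S=119.2955 intr=0.0000 cont=8.9998 V=8.9998[hold]; j=2 S=167.1501 intr=0.0000 cont=1.8391 V=1.8391[hold]; j=3 S=234.2013 intr=0.0000 cont=0.1156 V=0.1156[hold]  S*(3)=-
k=2: j=0 S=100.7820 intr=2.8380 cont=16.8050 V=16.8050[hold]; j=1 S=141.2100 intr=0.0000 cont=5.6068 V=5.6068[hold]; j=2 S=197.8554 intr=0.0000 cont=1.0238 V=1.0238[hold]  S*(2)=-
k=1: j=0 S=119.2955 intr=0.0000 cont=11.4873 V=11.4873[hold]; j=1 S=167.1501 intr=0.0000 cont=3.4359 V=3.4359[hold]  S*(1)=-
k=0: j=0 S=141.2100 intr=0.0000 cont=7.6664 V=7.6664[hold]  S*(0)=-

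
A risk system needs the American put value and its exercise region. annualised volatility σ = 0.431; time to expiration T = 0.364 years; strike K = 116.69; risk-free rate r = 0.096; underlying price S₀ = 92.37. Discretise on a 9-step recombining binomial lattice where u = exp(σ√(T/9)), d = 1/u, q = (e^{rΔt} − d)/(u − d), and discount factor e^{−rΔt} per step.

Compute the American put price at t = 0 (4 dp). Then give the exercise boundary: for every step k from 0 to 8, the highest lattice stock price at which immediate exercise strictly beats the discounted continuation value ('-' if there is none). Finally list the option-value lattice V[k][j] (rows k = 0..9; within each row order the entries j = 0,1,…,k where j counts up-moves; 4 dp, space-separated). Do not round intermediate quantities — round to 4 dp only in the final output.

price = 25.1911
boundary = - 84.7008 77.6683 84.7008 77.6683 84.7008 92.3700 84.7008 92.3700
tree:
25.1911
31.9892 18.6092
39.0217 24.8122 12.5694
45.4703 31.9892 17.8497 7.4027
51.3835 39.0217 24.4176 11.4403 3.4349
56.8057 45.4703 31.9892 17.0586 5.9280 0.9760
61.7777 51.3835 39.0217 24.3200 9.9516 1.9625 0.0000
66.3369 56.8057 45.4703 31.9892 16.0528 3.9463 0.0000 0.0000
70.5176 61.7777 51.3835 39.0217 24.3200 7.9352 0.0000 0.0000 0.0000
74.3512 66.3369 56.8057 45.4703 31.9892 15.9564 0.0000 0.0000 0.0000 0.0000

Δt=0.04044  u=1.09054  d=0.91697  q=0.50076  discount=0.99612
step 9 (expiry): payoffs max(K−S,0) = 74.3512 66.3369 56.8057 45.4703 31.9892 15.9564 0.0000 0.0000 0.0000 0.0000
step 8: (k=8,j=0): S=46.1724, (K−S)⁺=70.5176, hold=70.0654 ⇒ V=70.5176 exercise | (k=8,j=1): S=54.9123, (K−S)⁺=61.7777, hold=61.3255 ⇒ V=61.7777 exercise | (k=8,j=2): S=65.3065, (K−S)⁺=51.3835, hold=50.9313 ⇒ V=51.3835 exercise | (k=8,j=3): S=77.6683, (K−S)⁺=39.0217, hold=38.5695 ⇒ V=39.0217 exercise | (k=8,j=4): S=92.3700, (K−S)⁺=24.3200, hold=23.8678 ⇒ V=24.3200 exercise | (k=8,j=5): S=109.8546, (K−S)⁺=6.8354, hold=7.9352 ⇒ V=7.9352 continue | (k=8,j=6): S=130.6488, (K−S)⁺=0.0000, hold=0.0000 ⇒ V=0.0000 continue | (k=8,j=7): S=155.3791, (K−S)⁺=0.0000, hold=0.0000 ⇒ V=0.0000 continue | (k=8,j=8): S=184.7905, (K−S)⁺=0.0000, hold=0.0000 ⇒ V=0.0000 continue  boundary S*=92.3700
step 7: (k=7,j=0): S=50.3531, (K−S)⁺=66.3369, hold=65.8848 ⇒ V=66.3369 exercise | (k=7,j=1): S=59.8843, (K−S)⁺=56.8057, hold=56.3535 ⇒ V=56.8057 exercise | (k=7,j=2): S=71.2197, (K−S)⁺=45.4703, hold=45.0181 ⇒ V=45.4703 exercise | (k=7,j=3): S=84.7008, (K−S)⁺=31.9892, hold=31.5370 ⇒ V=31.9892 exercise | (k=7,j=4): S=100.7336, (K−S)⁺=15.9564, hold=16.0528 ⇒ V=16.0528 continue | (k=7,j=5): S=119.8013, (K−S)⁺=0.0000, hold=3.9463 ⇒ V=3.9463 continue | (k=7,j=6): S=142.4784, (K−S)⁺=0.0000, hold=0.0000 ⇒ V=0.0000 continue | (k=7,j=7): S=169.4479, (K−S)⁺=0.0000, hold=0.0000 ⇒ V=0.0000 continue  boundary S*=84.7008
step 6: (k=6,j=0): S=54.9123, (K−S)⁺=61.7777, hold=61.3255 ⇒ V=61.7777 exercise | (k=6,j=1): S=65.3065, (K−S)⁺=51.3835, hold=50.9313 ⇒ V=51.3835 exercise | (k=6,j=2): S=77.6683, (K−S)⁺=39.0217, hold=38.5695 ⇒ V=39.0217 exercise | (k=6,j=3): S=92.3700, (K−S)⁺=24.3200, hold=23.9159 ⇒ V=24.3200 exercise | (k=6,j=4): S=109.8546, (K−S)⁺=6.8354, hold=9.9516 ⇒ V=9.9516 continue | (k=6,j=5): S=130.6488, (K−S)⁺=0.0000, hold=1.9625 ⇒ V=1.9625 continue | (k=6,j=6): S=155.3791, (K−S)⁺=0.0000, hold=0.0000 ⇒ V=0.0000 continue  boundary S*=92.3700
step 5: (k=5,j=0): S=59.8843, (K−S)⁺=56.8057, hold=56.3535 ⇒ V=56.8057 exercise | (k=5,j=1): S=71.2197, (K−S)⁺=45.4703, hold=45.0181 ⇒ V=45.4703 exercise | (k=5,j=2): S=84.7008, (K−S)⁺=31.9892, hold=31.5370 ⇒ V=31.9892 exercise | (k=5,j=3): S=100.7336, (K−S)⁺=15.9564, hold=17.0586 ⇒ V=17.0586 continue | (k=5,j=4): S=119.8013, (K−S)⁺=0.0000, hold=5.9280 ⇒ V=5.9280 continue | (k=5,j=5): S=142.4784, (K−S)⁺=0.0000, hold=0.9760 ⇒ V=0.9760 continue  boundary S*=84.7008
step 4: (k=4,j=0): S=65.3065, (K−S)⁺=51.3835, hold=50.9313 ⇒ V=51.3835 exercise | (k=4,j=1): S=77.6683, (K−S)⁺=39.0217, hold=38.5695 ⇒ V=39.0217 exercise | (k=4,j=2): S=92.3700, (K−S)⁺=24.3200, hold=24.4176 ⇒ V=24.4176 continue | (k=4,j=3): S=109.8546, (K−S)⁺=6.8354, hold=11.4403 ⇒ V=11.4403 continue | (k=4,j=4): S=130.6488, (K−S)⁺=0.0000, hold=3.4349 ⇒ V=3.4349 continue  boundary S*=77.6683
step 3: (k=3,j=0): S=71.2197, (K−S)⁺=45.4703, hold=45.0181 ⇒ V=45.4703 exercise | (k=3,j=1): S=84.7008, (K−S)⁺=31.9892, hold=31.5857 ⇒ V=31.9892 exercise | (k=3,j=2): S=100.7336, (K−S)⁺=15.9564, hold=17.8497 ⇒ V=17.8497 continue | (k=3,j=3): S=119.8013, (K−S)⁺=0.0000, hold=7.4027 ⇒ V=7.4027 continue  boundary S*=84.7008
step 2: (k=2,j=0): S=77.6683, (K−S)⁺=39.0217, hold=38.5695 ⇒ V=39.0217 exercise | (k=2,j=1): S=92.3700, (K−S)⁺=24.3200, hold=24.8122 ⇒ V=24.8122 continue | (k=2,j=2): S=109.8546, (K−S)⁺=6.8354, hold=12.5694 ⇒ V=12.5694 continue  boundary S*=77.6683
step 1: (k=1,j=0): S=84.7008, (K−S)⁺=31.9892, hold=31.7826 ⇒ V=31.9892 exercise | (k=1,j=1): S=100.7336, (K−S)⁺=15.9564, hold=18.6092 ⇒ V=18.6092 continue  boundary S*=84.7008
step 0: (k=0,j=0): S=92.3700, (K−S)⁺=24.3200, hold=25.1911 ⇒ V=25.1911 continue  boundary S*=-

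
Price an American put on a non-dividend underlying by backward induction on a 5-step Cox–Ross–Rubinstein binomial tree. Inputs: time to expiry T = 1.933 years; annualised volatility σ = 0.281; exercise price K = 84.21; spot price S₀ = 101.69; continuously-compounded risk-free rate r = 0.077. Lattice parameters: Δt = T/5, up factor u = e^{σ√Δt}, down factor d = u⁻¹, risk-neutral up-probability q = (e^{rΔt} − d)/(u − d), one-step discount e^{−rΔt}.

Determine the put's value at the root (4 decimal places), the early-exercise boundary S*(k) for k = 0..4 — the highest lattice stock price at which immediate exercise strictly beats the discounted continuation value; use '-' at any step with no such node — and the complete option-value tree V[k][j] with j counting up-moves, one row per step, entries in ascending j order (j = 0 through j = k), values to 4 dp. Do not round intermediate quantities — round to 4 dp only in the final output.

price = 3.8337
boundary = - - - 60.2062 71.7002
tree:
3.8337
7.3330 1.0958
13.5859 2.4674 0.0000
24.0038 5.5558 0.0000 0.0000
33.6552 12.5098 0.0000 0.0000 0.0000
41.7595 24.0038 0.0000 0.0000 0.0000 0.0000

params: Δt=0.38660 u=1.19091 d=0.83969 q=0.54246 e^(-rΔt)=0.97067
t_5 payoffs: 41.7595 24.0038 0.0000 0.0000 0.0000 0.0000
t_4: node(4,0) S=50.5548 payoff=33.6552 vs cont=31.1854 → 33.6552 [stop]  node(4,1) S=71.7002 payoff=12.5098 vs cont=10.6605 → 12.5098 [stop]  node(4,2) S=101.6900 payoff=0.0000 vs cont=0.0000 → 0.0000 [wait]  node(4,3) S=144.2236 payoff=0.0000 vs cont=0.0000 → 0.0000 [wait]  node(4,4) S=204.5475 payoff=0.0000 vs cont=0.0000 → 0.0000 [wait]  ⇒ S*(4)=71.7002
t_3: node(3,0) S=60.2062 payoff=24.0038 vs cont=21.5340 → 24.0038 [stop]  node(3,1) S=85.3885 payoff=0.0000 vs cont=5.5558 → 5.5558 [wait]  node(3,2) S=121.1037 payoff=0.0000 vs cont=0.0000 → 0.0000 [wait]  node(3,3) S=171.7573 payoff=0.0000 vs cont=0.0000 → 0.0000 [wait]  ⇒ S*(3)=60.2062
t_2: node(2,0) S=71.7002 payoff=12.5098 vs cont=13.5859 → 13.5859 [wait]  node(2,1) S=101.6900 payoff=0.0000 vs cont=2.4674 → 2.4674 [wait]  node(2,2) S=144.2236 payoff=0.0000 vs cont=0.0000 → 0.0000 [wait]  ⇒ S*(2)=-
t_1: node(1,0) S=85.3885 payoff=0.0000 vs cont=7.3330 → 7.3330 [wait]  node(1,1) S=121.1037 payoff=0.0000 vs cont=1.0958 → 1.0958 [wait]  ⇒ S*(1)=-
t_0: node(0,0) S=101.6900 payoff=0.0000 vs cont=3.8337 → 3.8337 [wait]  ⇒ S*(0)=-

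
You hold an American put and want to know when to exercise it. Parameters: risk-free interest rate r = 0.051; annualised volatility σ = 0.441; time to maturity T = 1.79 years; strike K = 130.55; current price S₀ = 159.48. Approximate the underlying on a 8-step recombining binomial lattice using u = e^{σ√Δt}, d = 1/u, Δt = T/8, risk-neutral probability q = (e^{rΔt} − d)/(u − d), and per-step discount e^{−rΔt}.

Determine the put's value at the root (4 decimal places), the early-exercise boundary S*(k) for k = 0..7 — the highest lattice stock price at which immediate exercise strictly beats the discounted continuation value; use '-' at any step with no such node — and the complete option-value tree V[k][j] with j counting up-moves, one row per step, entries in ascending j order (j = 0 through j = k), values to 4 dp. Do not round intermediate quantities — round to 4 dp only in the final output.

price = 17.3952
boundary = - - - - 69.2351 56.1993 69.2351 85.2945
tree:
17.3952
24.9621 9.4633
34.8342 14.6687 3.9465
47.0689 22.1714 6.7419 0.9564
61.3149 32.4816 11.3272 1.8438 0.0000
74.3507 45.7537 18.6171 3.5546 0.0000 0.0000
84.9320 61.3149 29.6829 6.8529 0.0000 0.0000 0.0000
93.5211 74.3507 45.2555 13.2118 0.0000 0.0000 0.0000 0.0000
100.4930 84.9320 61.3149 25.4709 0.0000 0.0000 0.0000 0.0000 0.0000

Δt=0.22375, u=1.23196, d=0.81172, q=0.47535, disc=e^(-rΔt)=0.98865
k=8 terminal: V=max(K-S,0) → 100.4930 84.9320 61.3149 25.4709 0.0000 0.0000 0.0000 0.0000 0.0000
k=7: j=0 S=37.0289 intr=93.5211 cont=92.0398 V=93.5211[EX]; j=1 S=56.1993 intr=74.3507 cont=72.8694 V=74.3507[EX]; j=2 S=85.2945 intr=45.2555 cont=43.7742 V=45.2555[EX]; j=3 S=129.4527 intr=1.0973 cont=13.2118 V=13.2118[hold]; j=4 S=196.4723 intr=0.0000 cont=0.0000 V=0.0000[hold]; j=5 S=298.1888 intr=0.0000 cont=0.0000 V=0.0000[hold]; j=6 S=452.5655 intr=0.0000 cont=0.0000 V=0.0000[hold]; j=7 S=686.8652 intr=0.0000 cont=0.0000 V=0.0000[hold]  S*(7)=85.2945
k=6: j=0 S=45.6180 intr=84.9320 cont=83.4508 V=84.9320[EX]; j=1 S=69.2351 intr=61.3149 cont=59.8337 V=61.3149[EX]; j=2 S=105.0791 intr=25.4709 cont=29.6829 V=29.6829[hold]; j=3 S=159.4800 intr=0.0000 cont=6.8529 V=6.8529[hold]; j=4 S=242.0451 intr=0.0000 cont=0.0000 V=0.0000[hold]; j=5 S=367.3554 intr=0.0000 cont=0.0000 V=0.0000[hold]; j=6 S=557.5406 intr=0.0000 cont=0.0000 V=0.0000[hold]  S*(6)=69.2351
k=5: j=0 S=56.1993 intr=74.3507 cont=72.8694 V=74.3507[EX]; j=1 S=85.2945 intr=45.2555 cont=45.7537 V=45.7537[hold]; j=2 S=129.4527 intr=1.0973 cont=18.6171 V=18.6171[hold]; j=3 S=196.4723 intr=0.0000 cont=3.5546 V=3.5546[hold]; j=4 S=298.1888 intr=0.0000 cont=0.0000 V=0.0000[hold]; j=5 S=452.5655 intr=0.0000 cont=0.0000 V=0.0000[hold]  S*(5)=56.1993
k=4: j=0 S=69.2351 intr=61.3149 cont=60.0678 V=61.3149[EX]; j=1 S=105.0791 intr=25.4709 cont=32.4816 V=32.4816[hold]; j=2 S=159.4800 intr=0.0000 cont=11.3272 V=11.3272[hold]; j=3 S=242.0451 intr=0.0000 cont=1.8438 V=1.8438[hold]; j=4 S=367.3554 intr=0.0000 cont=0.0000 V=0.0000[hold]  S*(4)=69.2351
k=3: j=0 S=85.2945 intr=45.2555 cont=47.0689 V=47.0689[hold]; j=1 S=129.4527 intr=1.0973 cont=22.1714 V=22.1714[hold]; j=2 S=196.4723 intr=0.0000 cont=6.7419 V=6.7419[hold]; j=3 S=298.1888 intr=0.0000 cont=0.9564 V=0.9564[hold]  S*(3)=-
k=2: j=0 S=105.0791 intr=25.4709 cont=34.8342 V=34.8342[hold]; j=1 S=159.4800 intr=0.0000 cont=14.6687 V=14.6687[hold]; j=2 S=242.0451 intr=0.0000 cont=3.9465 V=3.9465[hold]  S*(2)=-
k=1: j=0 S=129.4527 intr=1.0973 cont=24.9621 V=24.9621[hold]; j=1 S=196.4723 intr=0.0000 cont=9.4633 V=9.4633[hold]  S*(1)=-
k=0: j=0 S=159.4800 intr=0.0000 cont=17.3952 V=17.3952[hold]  S*(0)=-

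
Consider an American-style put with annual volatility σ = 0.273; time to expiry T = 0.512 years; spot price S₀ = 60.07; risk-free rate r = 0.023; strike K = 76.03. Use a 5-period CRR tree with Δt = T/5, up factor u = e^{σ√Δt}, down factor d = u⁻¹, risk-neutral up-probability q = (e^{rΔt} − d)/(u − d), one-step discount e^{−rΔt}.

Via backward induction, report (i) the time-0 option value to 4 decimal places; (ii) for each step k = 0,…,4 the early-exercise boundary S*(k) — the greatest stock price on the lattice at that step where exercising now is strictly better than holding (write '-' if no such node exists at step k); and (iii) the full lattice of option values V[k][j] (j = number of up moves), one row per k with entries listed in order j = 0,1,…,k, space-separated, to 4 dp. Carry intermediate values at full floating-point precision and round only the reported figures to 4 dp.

Δt=0.10240  u=1.09129  d=0.91635  q=0.49165  discount=0.99765
step 5 (expiry): payoffs max(K−S,0) = 37.2187 29.8092 20.9850 10.4762 0.0000 0.0000
step 4: (k=4,j=0): S=42.3543, (K−S)⁺=33.6757, hold=33.4968 ⇒ V=33.6757 exercise | (k=4,j=1): S=50.4403, (K−S)⁺=25.5897, hold=25.4108 ⇒ V=25.5897 exercise | (k=4,j=2): S=60.0700, (K−S)⁺=15.9600, hold=15.7811 ⇒ V=15.9600 exercise | (k=4,j=3): S=71.5381, (K−S)⁺=4.4919, hold=5.3130 ⇒ V=5.3130 continue | (k=4,j=4): S=85.1957, (K−S)⁺=0.0000, hold=0.0000 ⇒ V=0.0000 continue  boundary S*=60.0700
step 3: (k=3,j=0): S=46.2208, (K−S)⁺=29.8092, hold=29.6303 ⇒ V=29.8092 exercise | (k=3,j=1): S=55.0450, (K−S)⁺=20.9850, hold=20.8062 ⇒ V=20.9850 exercise | (k=3,j=2): S=65.5538, (K−S)⁺=10.4762, hold=10.7002 ⇒ V=10.7002 continue | (k=3,j=3): S=78.0688, (K−S)⁺=0.0000, hold=2.6945 ⇒ V=2.6945 continue  boundary S*=55.0450
step 2: (k=2,j=0): S=50.4403, (K−S)⁺=25.5897, hold=25.4108 ⇒ V=25.5897 exercise | (k=2,j=1): S=60.0700, (K−S)⁺=15.9600, hold=15.8910 ⇒ V=15.9600 exercise | (k=2,j=2): S=71.5381, (K−S)⁺=4.4919, hold=6.7483 ⇒ V=6.7483 continue  boundary S*=60.0700
step 1: (k=1,j=0): S=55.0450, (K−S)⁺=20.9850, hold=20.8062 ⇒ V=20.9850 exercise | (k=1,j=1): S=65.5538, (K−S)⁺=10.4762, hold=11.4041 ⇒ V=11.4041 continue  boundary S*=55.0450
step 0: (k=0,j=0): S=60.0700, (K−S)⁺=15.9600, hold=16.2363 ⇒ V=16.2363 continue  boundary S*=-

price = 16.2363
boundary = - 55.0450 60.0700 55.0450 60.0700
tree:
16.2363
20.9850 11.4041
25.5897 15.9600 6.7483
29.8092 20.9850 10.7002 2.6945
33.6757 25.5897 15.9600 5.3130 0.0000
37.2187 29.8092 20.9850 10.4762 0.0000 0.0000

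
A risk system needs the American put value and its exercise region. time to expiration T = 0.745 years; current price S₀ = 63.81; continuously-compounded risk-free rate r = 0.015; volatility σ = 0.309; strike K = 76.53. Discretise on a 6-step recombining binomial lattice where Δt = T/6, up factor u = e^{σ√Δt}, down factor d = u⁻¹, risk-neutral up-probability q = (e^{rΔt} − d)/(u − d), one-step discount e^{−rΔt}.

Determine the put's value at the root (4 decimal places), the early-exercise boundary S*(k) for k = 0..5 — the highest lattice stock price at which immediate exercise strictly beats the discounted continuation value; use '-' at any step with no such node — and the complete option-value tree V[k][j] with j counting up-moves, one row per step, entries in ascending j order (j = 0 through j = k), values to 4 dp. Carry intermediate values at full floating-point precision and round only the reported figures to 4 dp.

params: Δt=0.12417 u=1.11503 d=0.89684 q=0.48135 e^(-rΔt)=0.99814
t_6 payoffs: 43.3280 35.2500 25.2068 12.7200 0.0000 0.0000 0.0000
t_5: node(5,0) S=37.0213 payoff=39.5087 vs cont=39.3663 → 39.5087 [stop]  node(5,1) S=46.0285 payoff=30.5015 vs cont=30.3591 → 30.5015 [stop]  node(5,2) S=57.2271 payoff=19.3029 vs cont=19.1605 → 19.3029 [stop]  node(5,3) S=71.1502 payoff=5.3798 vs cont=6.5850 → 6.5850 [wait]  node(5,4) S=88.4608 payoff=0.0000 vs cont=0.0000 → 0.0000 [wait]  node(5,5) S=109.9830 payoff=0.0000 vs cont=0.0000 → 0.0000 [wait]  ⇒ S*(5)=57.2271
t_4: node(4,0) S=41.2800 payoff=35.2500 vs cont=35.1076 → 35.2500 [stop]  node(4,1) S=51.3232 payoff=25.2068 vs cont=25.0644 → 25.2068 [stop]  node(4,2) S=63.8100 payoff=12.7200 vs cont=13.1566 → 13.1566 [wait]  node(4,3) S=79.3348 payoff=0.0000 vs cont=3.4089 → 3.4089 [wait]  node(4,4) S=98.6366 payoff=0.0000 vs cont=0.0000 → 0.0000 [wait]  ⇒ S*(4)=51.3232
t_3: node(3,0) S=46.0285 payoff=30.5015 vs cont=30.3591 → 30.5015 [stop]  node(3,1) S=57.2271 payoff=19.3029 vs cont=19.3703 → 19.3703 [wait]  node(3,2) S=71.1502 payoff=5.3798 vs cont=8.4488 → 8.4488 [wait]  node(3,3) S=88.4608 payoff=0.0000 vs cont=1.7648 → 1.7648 [wait]  ⇒ S*(3)=46.0285
t_2: node(2,0) S=51.3232 payoff=25.2068 vs cont=25.0967 → 25.2068 [stop]  node(2,1) S=63.8100 payoff=12.7200 vs cont=14.0870 → 14.0870 [wait]  node(2,2) S=79.3348 payoff=0.0000 vs cont=5.2217 → 5.2217 [wait]  ⇒ S*(2)=51.3232
t_1: node(1,0) S=57.2271 payoff=19.3029 vs cont=19.8173 → 19.8173 [wait]  node(1,1) S=71.1502 payoff=5.3798 vs cont=9.8014 → 9.8014 [wait]  ⇒ S*(1)=-
t_0: node(0,0) S=63.8100 payoff=12.7200 vs cont=14.9683 → 14.9683 [wait]  ⇒ S*(0)=-

price = 14.9683
boundary = - - 51.3232 46.0285 51.3232 57.2271
tree:
14.9683
19.8173 9.8014
25.2068 14.0870 5.2217
30.5015 19.3703 8.4488 1.7648
35.2500 25.2068 13.1566 3.4089 0.0000
39.5087 30.5015 19.3029 6.5850 0.0000 0.0000
43.3280 35.2500 25.2068 12.7200 0.0000 0.0000 0.0000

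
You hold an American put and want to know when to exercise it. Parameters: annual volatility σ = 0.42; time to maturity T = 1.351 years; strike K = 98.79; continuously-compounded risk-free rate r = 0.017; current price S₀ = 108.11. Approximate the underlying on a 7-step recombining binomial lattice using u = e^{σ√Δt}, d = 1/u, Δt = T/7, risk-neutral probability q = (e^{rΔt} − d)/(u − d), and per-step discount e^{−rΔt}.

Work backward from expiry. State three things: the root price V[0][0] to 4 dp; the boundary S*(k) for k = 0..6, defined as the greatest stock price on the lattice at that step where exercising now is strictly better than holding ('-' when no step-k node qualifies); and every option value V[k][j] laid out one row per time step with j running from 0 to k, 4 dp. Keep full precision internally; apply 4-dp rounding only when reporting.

Δt=0.19300  u=1.20263  d=0.83151  q=0.46286  discount=0.99672
step 7 (expiry): payoffs max(K−S,0) = 69.0779 55.8166 36.6364 8.8956 0.0000 0.0000 0.0000 0.0000
step 6: (k=6,j=0): S=35.7328, (K−S)⁺=63.0572, hold=62.7336 ⇒ V=63.0572 exercise | (k=6,j=1): S=51.6813, (K−S)⁺=47.1087, hold=46.7851 ⇒ V=47.1087 exercise | (k=6,j=2): S=74.7480, (K−S)⁺=24.0420, hold=23.7184 ⇒ V=24.0420 exercise | (k=6,j=3): S=108.1100, (K−S)⁺=0.0000, hold=4.7625 ⇒ V=4.7625 continue | (k=6,j=4): S=156.3623, (K−S)⁺=0.0000, hold=0.0000 ⇒ V=0.0000 continue | (k=6,j=5): S=226.1510, (K−S)⁺=0.0000, hold=0.0000 ⇒ V=0.0000 continue | (k=6,j=6): S=327.0882, (K−S)⁺=0.0000, hold=0.0000 ⇒ V=0.0000 continue  boundary S*=74.7480
step 5: (k=5,j=0): S=42.9734, (K−S)⁺=55.8166, hold=55.4930 ⇒ V=55.8166 exercise | (k=5,j=1): S=62.1536, (K−S)⁺=36.6364, hold=36.3128 ⇒ V=36.6364 exercise | (k=5,j=2): S=89.8944, (K−S)⁺=8.8956, hold=15.0688 ⇒ V=15.0688 continue | (k=5,j=3): S=130.0167, (K−S)⁺=0.0000, hold=2.5498 ⇒ V=2.5498 continue | (k=5,j=4): S=188.0465, (K−S)⁺=0.0000, hold=0.0000 ⇒ V=0.0000 continue | (k=5,j=5): S=271.9767, (K−S)⁺=0.0000, hold=0.0000 ⇒ V=0.0000 continue  boundary S*=62.1536
step 4: (k=4,j=0): S=51.6813, (K−S)⁺=47.1087, hold=46.7851 ⇒ V=47.1087 exercise | (k=4,j=1): S=74.7480, (K−S)⁺=24.0420, hold=26.5664 ⇒ V=26.5664 continue | (k=4,j=2): S=108.1100, (K−S)⁺=0.0000, hold=9.2439 ⇒ V=9.2439 continue | (k=4,j=3): S=156.3623, (K−S)⁺=0.0000, hold=1.3651 ⇒ V=1.3651 continue | (k=4,j=4): S=226.1510, (K−S)⁺=0.0000, hold=0.0000 ⇒ V=0.0000 continue  boundary S*=51.6813
step 3: (k=3,j=0): S=62.1536, (K−S)⁺=36.6364, hold=37.4774 ⇒ V=37.4774 continue | (k=3,j=1): S=89.8944, (K−S)⁺=8.8956, hold=18.4878 ⇒ V=18.4878 continue | (k=3,j=2): S=130.0167, (K−S)⁺=0.0000, hold=5.5788 ⇒ V=5.5788 continue | (k=3,j=3): S=188.0465, (K−S)⁺=0.0000, hold=0.7309 ⇒ V=0.7309 continue  boundary S*=-
step 2: (k=2,j=0): S=74.7480, (K−S)⁺=24.0420, hold=28.5939 ⇒ V=28.5939 continue | (k=2,j=1): S=108.1100, (K−S)⁺=0.0000, hold=12.4718 ⇒ V=12.4718 continue | (k=2,j=2): S=156.3623, (K−S)⁺=0.0000, hold=3.3240 ⇒ V=3.3240 continue  boundary S*=-
step 1: (k=1,j=0): S=89.8944, (K−S)⁺=8.8956, hold=21.0625 ⇒ V=21.0625 continue | (k=1,j=1): S=130.0167, (K−S)⁺=0.0000, hold=8.2107 ⇒ V=8.2107 continue  boundary S*=-
step 0: (k=0,j=0): S=108.1100, (K−S)⁺=0.0000, hold=15.0644 ⇒ V=15.0644 continue  boundary S*=-

price = 15.0644
boundary = - - - - 51.6813 62.1536 74.7480
tree:
15.0644
21.0625 8.2107
28.5939 12.4718 3.3240
37.4774 18.4878 5.5788 0.7309
47.1087 26.5664 9.2439 1.3651 0.0000
55.8166 36.6364 15.0688 2.5498 0.0000 0.0000
63.0572 47.1087 24.0420 4.7625 0.0000 0.0000 0.0000
69.0779 55.8166 36.6364 8.8956 0.0000 0.0000 0.0000 0.0000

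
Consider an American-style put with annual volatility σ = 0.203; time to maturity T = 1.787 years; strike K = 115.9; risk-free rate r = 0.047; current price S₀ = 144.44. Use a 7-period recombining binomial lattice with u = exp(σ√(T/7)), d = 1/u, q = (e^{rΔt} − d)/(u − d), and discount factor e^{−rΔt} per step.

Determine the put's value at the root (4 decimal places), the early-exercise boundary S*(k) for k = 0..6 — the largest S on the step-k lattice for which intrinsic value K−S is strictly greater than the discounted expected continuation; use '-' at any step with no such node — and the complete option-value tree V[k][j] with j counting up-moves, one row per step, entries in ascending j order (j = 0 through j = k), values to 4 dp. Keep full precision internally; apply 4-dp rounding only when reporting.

price = 2.5808
boundary = - - - - 95.8318 86.4899 95.8318
tree:
2.5808
4.5053 0.9539
7.6697 1.8361 0.2030
12.6549 3.4776 0.4401 0.0000
20.0682 6.4493 0.9539 0.0000 0.0000
29.4101 11.6190 2.0679 0.0000 0.0000 0.0000
37.8414 20.0682 4.4827 0.0000 0.0000 0.0000 0.0000
45.4508 29.4101 9.7172 0.0000 0.0000 0.0000 0.0000 0.0000

Δt=0.25529  u=1.10801  d=0.90252  q=0.53312  discount=0.98807
step 7 (expiry): payoffs max(K−S,0) = 45.4508 29.4101 9.7172 0.0000 0.0000 0.0000 0.0000 0.0000
step 6: (k=6,j=0): S=78.0586, (K−S)⁺=37.8414, hold=36.4591 ⇒ V=37.8414 exercise | (k=6,j=1): S=95.8318, (K−S)⁺=20.0682, hold=18.6859 ⇒ V=20.0682 exercise | (k=6,j=2): S=117.6518, (K−S)⁺=0.0000, hold=4.4827 ⇒ V=4.4827 continue | (k=6,j=3): S=144.4400, (K−S)⁺=0.0000, hold=0.0000 ⇒ V=0.0000 continue | (k=6,j=4): S=177.3276, (K−S)⁺=0.0000, hold=0.0000 ⇒ V=0.0000 continue | (k=6,j=5): S=217.7034, (K−S)⁺=0.0000, hold=0.0000 ⇒ V=0.0000 continue | (k=6,j=6): S=267.2724, (K−S)⁺=0.0000, hold=0.0000 ⇒ V=0.0000 continue  boundary S*=95.8318
step 5: (k=5,j=0): S=86.4899, (K−S)⁺=29.4101, hold=28.0278 ⇒ V=29.4101 exercise | (k=5,j=1): S=106.1828, (K−S)⁺=9.7172, hold=11.6190 ⇒ V=11.6190 continue | (k=5,j=2): S=130.3596, (K−S)⁺=0.0000, hold=2.0679 ⇒ V=2.0679 continue | (k=5,j=3): S=160.0412, (K−S)⁺=0.0000, hold=0.0000 ⇒ V=0.0000 continue | (k=5,j=4): S=196.4811, (K−S)⁺=0.0000, hold=0.0000 ⇒ V=0.0000 continue | (k=5,j=5): S=241.2180, (K−S)⁺=0.0000, hold=0.0000 ⇒ V=0.0000 continue  boundary S*=86.4899
step 4: (k=4,j=0): S=95.8318, (K−S)⁺=20.0682, hold=19.6877 ⇒ V=20.0682 exercise | (k=4,j=1): S=117.6518, (K−S)⁺=0.0000, hold=6.4493 ⇒ V=6.4493 continue | (k=4,j=2): S=144.4400, (K−S)⁺=0.0000, hold=0.9539 ⇒ V=0.9539 continue | (k=4,j=3): S=177.3276, (K−S)⁺=0.0000, hold=0.0000 ⇒ V=0.0000 continue | (k=4,j=4): S=217.7034, (K−S)⁺=0.0000, hold=0.0000 ⇒ V=0.0000 continue  boundary S*=95.8318
step 3: (k=3,j=0): S=106.1828, (K−S)⁺=9.7172, hold=12.6549 ⇒ V=12.6549 continue | (k=3,j=1): S=130.3596, (K−S)⁺=0.0000, hold=3.4776 ⇒ V=3.4776 continue | (k=3,j=2): S=160.0412, (K−S)⁺=0.0000, hold=0.4401 ⇒ V=0.4401 continue | (k=3,j=3): S=196.4811, (K−S)⁺=0.0000, hold=0.0000 ⇒ V=0.0000 continue  boundary S*=-
step 2: (k=2,j=0): S=117.6518, (K−S)⁺=0.0000, hold=7.6697 ⇒ V=7.6697 continue | (k=2,j=1): S=144.4400, (K−S)⁺=0.0000, hold=1.8361 ⇒ V=1.8361 continue | (k=2,j=2): S=177.3276, (K−S)⁺=0.0000, hold=0.2030 ⇒ V=0.2030 continue  boundary S*=-
step 1: (k=1,j=0): S=130.3596, (K−S)⁺=0.0000, hold=4.5053 ⇒ V=4.5053 continue | (k=1,j=1): S=160.0412, (K−S)⁺=0.0000, hold=0.9539 ⇒ V=0.9539 continue  boundary S*=-
step 0: (k=0,j=0): S=144.4400, (K−S)⁺=0.0000, hold=2.5808 ⇒ V=2.5808 continue  boundary S*=-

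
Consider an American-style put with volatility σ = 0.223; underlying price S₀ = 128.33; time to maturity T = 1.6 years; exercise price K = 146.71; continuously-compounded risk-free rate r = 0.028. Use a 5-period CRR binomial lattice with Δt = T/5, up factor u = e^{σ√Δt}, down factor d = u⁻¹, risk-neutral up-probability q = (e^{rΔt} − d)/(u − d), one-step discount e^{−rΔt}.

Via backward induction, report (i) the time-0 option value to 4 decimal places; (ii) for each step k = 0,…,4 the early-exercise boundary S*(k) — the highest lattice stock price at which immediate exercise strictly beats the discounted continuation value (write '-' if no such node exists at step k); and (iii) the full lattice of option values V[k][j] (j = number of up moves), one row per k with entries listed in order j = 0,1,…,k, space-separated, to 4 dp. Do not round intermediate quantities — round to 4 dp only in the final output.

params: Δt=0.32000 u=1.13445 d=0.88148 q=0.50408 e^(-rΔt)=0.99108
t_5 payoffs: 78.4130 58.8134 33.5891 1.1260 0.0000 0.0000
t_4: node(4,0) S=77.4795 payoff=69.2305 vs cont=67.9218 → 69.2305 [stop]  node(4,1) S=99.7143 payoff=46.9957 vs cont=45.6870 → 46.9957 [stop]  node(4,2) S=128.3300 payoff=18.3800 vs cont=17.0713 → 18.3800 [stop]  node(4,3) S=165.1577 payoff=0.0000 vs cont=0.5534 → 0.5534 [wait]  node(4,4) S=212.5541 payoff=0.0000 vs cont=0.0000 → 0.0000 [wait]  ⇒ S*(4)=128.3300
t_3: node(3,0) S=87.8966 payoff=58.8134 vs cont=57.5047 → 58.8134 [stop]  node(3,1) S=113.1209 payoff=33.5891 vs cont=32.2804 → 33.5891 [stop]  node(3,2) S=145.5840 payoff=1.1260 vs cont=9.3101 → 9.3101 [wait]  node(3,3) S=187.3631 payoff=0.0000 vs cont=0.2720 → 0.2720 [wait]  ⇒ S*(3)=113.1209
t_2: node(2,0) S=99.7143 payoff=46.9957 vs cont=45.6870 → 46.9957 [stop]  node(2,1) S=128.3300 payoff=18.3800 vs cont=21.1600 → 21.1600 [wait]  node(2,2) S=165.1577 payoff=0.0000 vs cont=4.7118 → 4.7118 [wait]  ⇒ S*(2)=99.7143
t_1: node(1,0) S=113.1209 payoff=33.5891 vs cont=33.6693 → 33.6693 [wait]  node(1,1) S=145.5840 payoff=1.1260 vs cont=12.7539 → 12.7539 [wait]  ⇒ S*(1)=-
t_0: node(0,0) S=128.3300 payoff=18.3800 vs cont=22.9199 → 22.9199 [wait]  ⇒ S*(0)=-

price = 22.9199
boundary = - - 99.7143 113.1209 128.3300
tree:
22.9199
33.6693 12.7539
46.9957 21.1600 4.7118
58.8134 33.5891 9.3101 0.2720
69.2305 46.9957 18.3800 0.5534 0.0000
78.4130 58.8134 33.5891 1.1260 0.0000 0.0000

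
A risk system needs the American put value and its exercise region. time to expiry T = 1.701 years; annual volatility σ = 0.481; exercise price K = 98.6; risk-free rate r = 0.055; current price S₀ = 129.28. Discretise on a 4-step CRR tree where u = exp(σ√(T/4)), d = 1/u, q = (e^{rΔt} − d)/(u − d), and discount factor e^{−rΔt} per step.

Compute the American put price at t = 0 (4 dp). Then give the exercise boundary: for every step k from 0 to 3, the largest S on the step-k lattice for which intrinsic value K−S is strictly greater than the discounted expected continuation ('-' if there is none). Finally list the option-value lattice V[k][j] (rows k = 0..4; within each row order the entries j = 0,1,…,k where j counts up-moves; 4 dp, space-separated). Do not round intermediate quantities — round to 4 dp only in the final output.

Δt=0.42525  u=1.36843  d=0.73076  q=0.45933  discount=0.97688
step 4 (expiry): payoffs max(K−S,0) = 61.7330 29.5626 0.0000 0.0000 0.0000
step 3: (k=3,j=0): S=50.4500, (K−S)⁺=48.1500, hold=45.8706 ⇒ V=48.1500 exercise | (k=3,j=1): S=94.4731, (K−S)⁺=4.1269, hold=15.6141 ⇒ V=15.6141 continue | (k=3,j=2): S=176.9109, (K−S)⁺=0.0000, hold=0.0000 ⇒ V=0.0000 continue | (k=3,j=3): S=331.2847, (K−S)⁺=0.0000, hold=0.0000 ⇒ V=0.0000 continue  boundary S*=50.4500
step 2: (k=2,j=0): S=69.0374, (K−S)⁺=29.5626, hold=32.4376 ⇒ V=32.4376 continue | (k=2,j=1): S=129.2800, (K−S)⁺=0.0000, hold=8.2469 ⇒ V=8.2469 continue | (k=2,j=2): S=242.0907, (K−S)⁺=0.0000, hold=0.0000 ⇒ V=0.0000 continue  boundary S*=-
step 1: (k=1,j=0): S=94.4731, (K−S)⁺=4.1269, hold=20.8331 ⇒ V=20.8331 continue | (k=1,j=1): S=176.9109, (K−S)⁺=0.0000, hold=4.3558 ⇒ V=4.3558 continue  boundary S*=-
step 0: (k=0,j=0): S=129.2800, (K−S)⁺=0.0000, hold=12.9579 ⇒ V=12.9579 continue  boundary S*=-

price = 12.9579
boundary = - - - 50.4500
tree:
12.9579
20.8331 4.3558
32.4376 8.2469 0.0000
48.1500 15.6141 0.0000 0.0000
61.7330 29.5626 0.0000 0.0000 0.0000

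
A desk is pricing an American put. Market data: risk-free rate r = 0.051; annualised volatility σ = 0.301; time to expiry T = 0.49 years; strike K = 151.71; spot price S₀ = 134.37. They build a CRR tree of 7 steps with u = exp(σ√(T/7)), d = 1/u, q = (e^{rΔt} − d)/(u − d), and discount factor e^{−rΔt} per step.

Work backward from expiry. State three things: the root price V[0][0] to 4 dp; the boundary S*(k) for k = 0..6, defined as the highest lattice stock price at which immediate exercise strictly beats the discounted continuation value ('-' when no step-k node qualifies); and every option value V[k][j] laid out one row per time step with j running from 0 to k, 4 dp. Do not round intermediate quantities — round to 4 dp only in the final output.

Δt=0.07000  u=1.08289  d=0.92345  q=0.50253  discount=0.99644
step 7 (expiry): payoffs max(K−S,0) = 74.7614 61.4755 45.8957 27.6258 6.2015 0.0000 0.0000 0.0000
step 6: (k=6,j=0): S=83.3272, (K−S)⁺=68.3828, hold=67.8422 ⇒ V=68.3828 exercise | (k=6,j=1): S=97.7144, (K−S)⁺=53.9956, hold=53.4550 ⇒ V=53.9956 exercise | (k=6,j=2): S=114.5857, (K−S)⁺=37.1243, hold=36.5837 ⇒ V=37.1243 exercise | (k=6,j=3): S=134.3700, (K−S)⁺=17.3400, hold=16.7994 ⇒ V=17.3400 exercise | (k=6,j=4): S=157.5703, (K−S)⁺=0.0000, hold=3.0741 ⇒ V=3.0741 continue | (k=6,j=5): S=184.7763, (K−S)⁺=0.0000, hold=0.0000 ⇒ V=0.0000 continue | (k=6,j=6): S=216.6796, (K−S)⁺=0.0000, hold=0.0000 ⇒ V=0.0000 continue  boundary S*=134.3700
step 5: (k=5,j=0): S=90.2345, (K−S)⁺=61.4755, hold=60.9349 ⇒ V=61.4755 exercise | (k=5,j=1): S=105.8143, (K−S)⁺=45.8957, hold=45.3550 ⇒ V=45.8957 exercise | (k=5,j=2): S=124.0842, (K−S)⁺=27.6258, hold=27.0852 ⇒ V=27.6258 exercise | (k=5,j=3): S=145.5085, (K−S)⁺=6.2015, hold=10.1347 ⇒ V=10.1347 continue | (k=5,j=4): S=170.6319, (K−S)⁺=0.0000, hold=1.5238 ⇒ V=1.5238 continue | (k=5,j=5): S=200.0931, (K−S)⁺=0.0000, hold=0.0000 ⇒ V=0.0000 continue  boundary S*=124.0842
step 4: (k=4,j=0): S=97.7144, (K−S)⁺=53.9956, hold=53.4550 ⇒ V=53.9956 exercise | (k=4,j=1): S=114.5857, (K−S)⁺=37.1243, hold=36.5837 ⇒ V=37.1243 exercise | (k=4,j=2): S=134.3700, (K−S)⁺=17.3400, hold=18.7688 ⇒ V=18.7688 continue | (k=4,j=3): S=157.5703, (K−S)⁺=0.0000, hold=5.7867 ⇒ V=5.7867 continue | (k=4,j=4): S=184.7763, (K−S)⁺=0.0000, hold=0.7553 ⇒ V=0.7553 continue  boundary S*=114.5857
step 3: (k=3,j=0): S=105.8143, (K−S)⁺=45.8957, hold=45.3550 ⇒ V=45.8957 exercise | (k=3,j=1): S=124.0842, (K−S)⁺=27.6258, hold=27.8007 ⇒ V=27.8007 continue | (k=3,j=2): S=145.5085, (K−S)⁺=6.2015, hold=12.2013 ⇒ V=12.2013 continue | (k=3,j=3): S=170.6319, (K−S)⁺=0.0000, hold=3.2467 ⇒ V=3.2467 continue  boundary S*=105.8143
step 2: (k=2,j=0): S=114.5857, (K−S)⁺=37.1243, hold=36.6712 ⇒ V=37.1243 exercise | (k=2,j=1): S=134.3700, (K−S)⁺=17.3400, hold=19.8904 ⇒ V=19.8904 continue | (k=2,j=2): S=157.5703, (K−S)⁺=0.0000, hold=7.6739 ⇒ V=7.6739 continue  boundary S*=114.5857
step 1: (k=1,j=0): S=124.0842, (K−S)⁺=27.6258, hold=28.3623 ⇒ V=28.3623 continue | (k=1,j=1): S=145.5085, (K−S)⁺=6.2015, hold=13.7022 ⇒ V=13.7022 continue  boundary S*=-
step 0: (k=0,j=0): S=134.3700, (K−S)⁺=17.3400, hold=20.9203 ⇒ V=20.9203 continue  boundary S*=-

price = 20.9203
boundary = - - 114.5857 105.8143 114.5857 124.0842 134.3700
tree:
20.9203
28.3623 13.7022
37.1243 19.8904 7.6739
45.8957 27.8007 12.2013 3.2467
53.9956 37.1243 18.7688 5.7867 0.7553
61.4755 45.8957 27.6258 10.1347 1.5238 0.0000
68.3828 53.9956 37.1243 17.3400 3.0741 0.0000 0.0000
74.7614 61.4755 45.8957 27.6258 6.2015 0.0000 0.0000 0.0000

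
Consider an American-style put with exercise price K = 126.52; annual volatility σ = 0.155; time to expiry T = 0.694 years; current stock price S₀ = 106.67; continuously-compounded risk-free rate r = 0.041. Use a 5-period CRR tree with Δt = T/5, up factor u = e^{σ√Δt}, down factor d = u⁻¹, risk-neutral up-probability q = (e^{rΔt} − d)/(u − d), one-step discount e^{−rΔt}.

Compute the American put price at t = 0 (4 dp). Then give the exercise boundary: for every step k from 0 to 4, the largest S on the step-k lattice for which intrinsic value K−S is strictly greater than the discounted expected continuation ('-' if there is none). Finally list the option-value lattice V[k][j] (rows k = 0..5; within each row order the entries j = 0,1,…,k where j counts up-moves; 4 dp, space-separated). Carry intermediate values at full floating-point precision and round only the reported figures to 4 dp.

price = 19.8500
boundary = 106.6700 113.0112 106.6700 113.0112 119.7293
tree:
19.8500
25.8354 13.5088
31.4849 19.8500 7.9168
36.8174 25.8354 13.5088 3.1401
41.8507 31.4849 19.8500 6.7907 0.0000
46.6015 36.8174 25.8354 13.5088 0.0000 0.0000

Δt=0.13880, u=1.05945, d=0.94389, q=0.53495, disc=e^(-rΔt)=0.99433
k=5 terminal: V=max(K-S,0) → 46.6015 36.8174 25.8354 13.5088 0.0000 0.0000
k=4: j=0 S=84.6693 intr=41.8507 cont=41.1327 V=41.8507[EX]; j=1 S=95.0351 intr=31.4849 cont=30.7669 V=31.4849[EX]; j=2 S=106.6700 intr=19.8500 cont=19.1320 V=19.8500[EX]; j=3 S=119.7293 intr=6.7907 cont=6.2466 V=6.7907[EX]; j=4 S=134.3874 intr=0.0000 cont=0.0000 V=0.0000[hold]  S*(4)=119.7293
k=3: j=0 S=89.7026 intr=36.8174 cont=36.0994 V=36.8174[EX]; j=1 S=100.6846 intr=25.8354 cont=25.1174 V=25.8354[EX]; j=2 S=113.0112 intr=13.5088 cont=12.7909 V=13.5088[EX]; j=3 S=126.8468 intr=0.0000 cont=3.1401 V=3.1401[hold]  S*(3)=113.0112
k=2: j=0 S=95.0351 intr=31.4849 cont=30.7669 V=31.4849[EX]; j=1 S=106.6700 intr=19.8500 cont=19.1320 V=19.8500[EX]; j=2 S=119.7293 intr=6.7907 cont=7.9168 V=7.9168[hold]  S*(2)=106.6700
k=1: j=0 S=100.6846 intr=25.8354 cont=25.1174 V=25.8354[EX]; j=1 S=113.0112 intr=13.5088 cont=13.3899 V=13.5088[EX]  S*(1)=113.0112
k=0: j=0 S=106.6700 intr=19.8500 cont=19.1320 V=19.8500[EX]  S*(0)=106.6700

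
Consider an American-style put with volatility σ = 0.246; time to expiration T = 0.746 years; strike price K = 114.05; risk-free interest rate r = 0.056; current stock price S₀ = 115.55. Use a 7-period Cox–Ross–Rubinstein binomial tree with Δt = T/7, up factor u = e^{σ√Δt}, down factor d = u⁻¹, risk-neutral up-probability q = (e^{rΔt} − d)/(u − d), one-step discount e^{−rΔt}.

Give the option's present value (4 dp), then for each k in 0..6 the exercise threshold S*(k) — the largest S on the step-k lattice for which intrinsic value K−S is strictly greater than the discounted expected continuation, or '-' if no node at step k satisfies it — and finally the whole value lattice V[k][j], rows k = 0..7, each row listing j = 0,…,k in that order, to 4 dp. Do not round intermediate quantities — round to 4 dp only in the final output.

Δt=0.10657, u=1.08362, d=0.92283, q=0.51716, disc=e^(-rΔt)=0.99405
k=7 terminal: V=max(K-S,0) → 48.1887 36.7135 23.2389 7.4167 0.0000 0.0000 0.0000 0.0000
k=6: j=0 S=71.3687 intr=42.6813 cont=42.0027 V=42.6813[EX]; j=1 S=83.8034 intr=30.2466 cont=29.5680 V=30.2466[EX]; j=2 S=98.4047 intr=15.6453 cont=14.9667 V=15.6453[EX]; j=3 S=115.5500 intr=0.0000 cont=3.5597 V=3.5597[hold]; j=4 S=135.6826 intr=0.0000 cont=0.0000 V=0.0000[hold]; j=5 S=159.3229 intr=0.0000 cont=0.0000 V=0.0000[hold]; j=6 S=187.0821 intr=0.0000 cont=0.0000 V=0.0000[hold]  S*(6)=98.4047
k=5: j=0 S=77.3365 intr=36.7135 cont=36.0348 V=36.7135[EX]; j=1 S=90.8111 intr=23.2389 cont=22.5603 V=23.2389[EX]; j=2 S=106.6333 intr=7.4167 cont=9.3392 V=9.3392[hold]; j=3 S=125.2123 intr=0.0000 cont=1.7086 V=1.7086[hold]; j=4 S=147.0284 intr=0.0000 cont=0.0000 V=0.0000[hold]; j=5 S=172.6455 intr=0.0000 cont=0.0000 V=0.0000[hold]  S*(5)=90.8111
k=4: j=0 S=83.8034 intr=30.2466 cont=29.5680 V=30.2466[EX]; j=1 S=98.4047 intr=15.6453 cont=15.9550 V=15.9550[hold]; j=2 S=115.5500 intr=0.0000 cont=5.3608 V=5.3608[hold]; j=3 S=135.6826 intr=0.0000 cont=0.8200 V=0.8200[hold]; j=4 S=159.3229 intr=0.0000 cont=0.0000 V=0.0000[hold]  S*(4)=83.8034
k=3: j=0 S=90.8111 intr=23.2389 cont=22.7195 V=23.2389[EX]; j=1 S=106.6333 intr=7.4167 cont=10.4138 V=10.4138[hold]; j=2 S=125.2123 intr=0.0000 cont=2.9946 V=2.9946[hold]; j=3 S=147.0284 intr=0.0000 cont=0.3936 V=0.3936[hold]  S*(3)=90.8111
k=2: j=0 S=98.4047 intr=15.6453 cont=16.5074 V=16.5074[hold]; j=1 S=115.5500 intr=0.0000 cont=6.5377 V=6.5377[hold]; j=2 S=135.6826 intr=0.0000 cont=1.6396 V=1.6396[hold]  S*(2)=-
k=1: j=0 S=106.6333 intr=7.4167 cont=11.2839 V=11.2839[hold]; j=1 S=125.2123 intr=0.0000 cont=3.9808 V=3.9808[hold]  S*(1)=-
k=0: j=0 S=115.5500 intr=0.0000 cont=7.4623 V=7.4623[hold]  S*(0)=-

price = 7.4623
boundary = - - - 90.8111 83.8034 90.8111 98.4047
tree:
7.4623
11.2839 3.9808
16.5074 6.5377 1.6396
23.2389 10.4138 2.9946 0.3936
30.2466 15.9550 5.3608 0.8200 0.0000
36.7135 23.2389 9.3392 1.7086 0.0000 0.0000
42.6813 30.2466 15.6453 3.5597 0.0000 0.0000 0.0000
48.1887 36.7135 23.2389 7.4167 0.0000 0.0000 0.0000 0.0000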